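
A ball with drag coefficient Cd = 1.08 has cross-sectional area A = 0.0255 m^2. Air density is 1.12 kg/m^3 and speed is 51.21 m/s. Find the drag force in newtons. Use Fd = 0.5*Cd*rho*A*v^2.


Fd = 0.5 * Cd * rho * A * v^2
Fd = 0.5 * 1.08 * 1.12 * 0.0255 * 51.21^2
v^2 = 2622.4641
Fd = 0.5 * 1.08 * 1.12 * 0.0255 * 2622.4641 = 40.4447 N

40.4447 N


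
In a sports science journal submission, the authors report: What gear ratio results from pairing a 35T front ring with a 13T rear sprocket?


GR = front_teeth / rear_teeth
GR = 35 / 13
GR = 2.6923

2.6923


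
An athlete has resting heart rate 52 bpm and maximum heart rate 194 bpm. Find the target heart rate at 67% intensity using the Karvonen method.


Target = HRrest + pct*(HRmax - HRrest)
Heart rate reserve = HRmax - HRrest = 194 - 52 = 142 bpm
Fraction = 67% = 0.67
Target = 52 + 0.67 * 142
Target = 52 + 95.14 = 147.14 bpm

147.14 bpm


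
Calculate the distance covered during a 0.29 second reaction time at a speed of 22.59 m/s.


d = v * t
d = 22.59 * 0.29
d = 6.5511 m

6.5511 m


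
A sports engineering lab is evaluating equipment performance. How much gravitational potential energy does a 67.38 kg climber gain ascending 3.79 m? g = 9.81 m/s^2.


PE = m * g * h
PE = 67.38 * 9.81 * 3.79
PE = 660.9978 * 3.79 = 2505.1817 J

2505.1817 J


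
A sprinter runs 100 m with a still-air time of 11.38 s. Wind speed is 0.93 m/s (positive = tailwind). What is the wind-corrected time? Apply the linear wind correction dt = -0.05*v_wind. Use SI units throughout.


dt = -0.05 * v_wind = -0.05 * 0.93 = -0.0465 s
t_corrected = t_still + dt = 11.38 + (-0.0465)
t_corrected = 11.3335 s

11.3335 s


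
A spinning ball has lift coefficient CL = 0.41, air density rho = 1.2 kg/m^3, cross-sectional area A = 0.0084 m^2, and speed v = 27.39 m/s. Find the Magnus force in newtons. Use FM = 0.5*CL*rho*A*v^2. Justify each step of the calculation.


FM = 0.5 * CL * rho * A * v^2
FM = 0.5 * 0.41 * 1.2 * 0.0084 * 27.39^2
v^2 = 750.2121
FM = 0.5 * 0.41 * 1.2 * 0.0084 * 750.2121 = 1.5502 N

1.5502 N


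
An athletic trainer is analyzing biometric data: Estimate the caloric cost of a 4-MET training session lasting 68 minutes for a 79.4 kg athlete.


kcal = MET * mass * time_hr
Convert time: 68 min = 1.1333 hr
kcal = 4 * 79.4 * 1.1333
kcal = 359.9467 kcal

359.9467 kcal


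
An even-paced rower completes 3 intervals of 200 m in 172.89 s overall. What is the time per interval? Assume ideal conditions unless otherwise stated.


Split time = total_time / n_laps = 172.89 / 3
Split time = 57.63 s per lap

57.63 s


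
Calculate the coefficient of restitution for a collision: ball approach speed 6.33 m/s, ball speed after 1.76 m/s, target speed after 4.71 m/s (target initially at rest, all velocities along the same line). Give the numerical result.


e = (v2_after - v1_after) / (v1_before - v2_before)
Numerator = 4.71 - 1.76 = 2.95
Denominator = 6.33 - 0 = 6.33
e = 2.95 / 6.33 = 0.466

0.466


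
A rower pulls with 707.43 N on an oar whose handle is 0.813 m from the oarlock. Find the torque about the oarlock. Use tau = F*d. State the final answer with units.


tau = F * d
tau = 707.43 * 0.813
tau = 575.1406 N*m

575.1406 N*m


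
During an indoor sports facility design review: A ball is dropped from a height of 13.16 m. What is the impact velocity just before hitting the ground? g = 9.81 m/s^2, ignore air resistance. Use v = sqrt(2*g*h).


v = sqrt(2 * g * h)
v = sqrt(2 * 9.81 * 13.16)
v = sqrt(258.1992) = 16.0686 m/s

16.0686 m/s


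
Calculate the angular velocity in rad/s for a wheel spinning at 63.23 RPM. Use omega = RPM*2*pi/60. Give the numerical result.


omega = RPM * 2 * pi / 60
omega = 63.23 * 2 * 3.14159 / 60
omega = 397.2858 / 60 = 6.6214 rad/s

6.6214 rad/s


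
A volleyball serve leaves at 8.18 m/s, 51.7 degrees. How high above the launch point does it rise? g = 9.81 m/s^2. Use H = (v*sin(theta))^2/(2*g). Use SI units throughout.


H = (v*sin(theta))^2 / (2*g)
vy = v*sin(theta) = 8.18 * sin(51.7 deg) = 6.4195 m/s
H = vy^2 / (2*g) = 41.2096 / (2*9.81)
H = 41.2096 / 19.62 = 2.1004 m

2.1004 m


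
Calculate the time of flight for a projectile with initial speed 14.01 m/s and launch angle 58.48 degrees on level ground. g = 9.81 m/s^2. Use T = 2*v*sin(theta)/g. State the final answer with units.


T = 2*v*sin(theta)/g
sin(theta) = sin(58.48 deg) = 0.8525
T = 2*14.01*0.8525 / 9.81
T = 23.8859 / 9.81 = 2.4348 s

2.4348 s


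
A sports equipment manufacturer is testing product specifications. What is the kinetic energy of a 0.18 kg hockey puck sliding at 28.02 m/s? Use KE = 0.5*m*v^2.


KE = 0.5 * m * v^2
KE = 0.5 * 0.18 * 28.02^2
KE = 0.5 * 0.18 * 785.1204 = 70.6608 J

70.6608 J


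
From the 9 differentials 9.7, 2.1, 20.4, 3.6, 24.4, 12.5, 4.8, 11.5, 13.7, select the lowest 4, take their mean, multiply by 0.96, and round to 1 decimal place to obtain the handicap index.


All differentials: 9.7, 2.1, 20.4, 3.6, 24.4, 12.5, 4.8, 11.5, 13.7
Sorted: 2.1, 3.6, 4.8, 9.7, 11.5, 12.5, 13.7, 20.4, 24.4
Best 4: 2.1, 3.6, 4.8, 9.7
Average of best = 20.2 / 4 = 5.05
Raw index = 5.05 * 0.96 = 4.848
Handicap index = round(4.848, 1) = 4.8

4.8


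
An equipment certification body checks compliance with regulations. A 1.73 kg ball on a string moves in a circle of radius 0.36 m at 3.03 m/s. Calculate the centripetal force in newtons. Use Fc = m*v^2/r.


Fc = m * v^2 / r
v^2 = 3.03^2 = 9.1809
Fc = 1.73 * 9.1809 / 0.36
Fc = 15.883 / 0.36 = 44.1193 N

44.1193 N


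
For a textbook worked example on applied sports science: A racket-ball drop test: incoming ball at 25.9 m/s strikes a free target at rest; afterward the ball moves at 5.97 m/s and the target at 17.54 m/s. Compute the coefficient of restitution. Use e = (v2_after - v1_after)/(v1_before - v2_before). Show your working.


e = (v2_after - v1_after) / (v1_before - v2_before)
Numerator = 17.54 - 5.97 = 11.57
Denominator = 25.9 - 0 = 25.9
e = 11.57 / 25.9 = 0.4467

0.4467


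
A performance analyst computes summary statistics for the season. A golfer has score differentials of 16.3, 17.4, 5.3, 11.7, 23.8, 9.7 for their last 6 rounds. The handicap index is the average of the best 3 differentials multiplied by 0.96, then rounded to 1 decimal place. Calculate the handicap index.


All differentials: 16.3, 17.4, 5.3, 11.7, 23.8, 9.7
Sorted: 5.3, 9.7, 11.7, 16.3, 17.4, 23.8
Best 3: 5.3, 9.7, 11.7
Average of best = 26.7 / 3 = 8.9
Raw index = 8.9 * 0.96 = 8.544
Handicap index = round(8.544, 1) = 8.5

8.5


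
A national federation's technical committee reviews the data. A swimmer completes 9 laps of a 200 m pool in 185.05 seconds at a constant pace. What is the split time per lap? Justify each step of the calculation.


Split time = total_time / n_laps = 185.05 / 9
Split time = 20.5611 s per lap

20.5611 s


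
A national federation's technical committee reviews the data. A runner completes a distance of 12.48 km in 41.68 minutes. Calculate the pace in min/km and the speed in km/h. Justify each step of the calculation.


Pace = time / distance = 41.68 min / 12.48 km = 3.3397 min/km
Speed = distance / time_in_hours = 12.48 / 0.6947 hr
Speed = 17.9655 km/h

3.3397 min/km, 17.9655 km/h


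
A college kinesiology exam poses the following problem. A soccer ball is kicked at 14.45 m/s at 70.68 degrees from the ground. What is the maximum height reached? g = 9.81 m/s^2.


H = (v*sin(theta))^2 / (2*g)
vy = v*sin(theta) = 14.45 * sin(70.68 deg) = 13.6363 m/s
H = vy^2 / (2*g) = 185.9475 / (2*9.81)
H = 185.9475 / 19.62 = 9.4774 m

9.4774 m


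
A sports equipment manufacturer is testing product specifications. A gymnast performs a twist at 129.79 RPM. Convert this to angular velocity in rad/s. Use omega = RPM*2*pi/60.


omega = RPM * 2 * pi / 60
omega = 129.79 * 2 * 3.14159 / 60
omega = 815.4946 / 60 = 13.5916 rad/s

13.5916 rad/s


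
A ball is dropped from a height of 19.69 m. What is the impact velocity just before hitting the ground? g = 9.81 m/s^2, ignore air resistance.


v = sqrt(2 * g * h)
v = sqrt(2 * 9.81 * 19.69)
v = sqrt(386.3178) = 19.655 m/s

19.655 m/s


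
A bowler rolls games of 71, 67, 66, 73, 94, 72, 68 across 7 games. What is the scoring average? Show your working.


Average = sum / n
Sum = 511
Average = 511 / 7 = 73

73


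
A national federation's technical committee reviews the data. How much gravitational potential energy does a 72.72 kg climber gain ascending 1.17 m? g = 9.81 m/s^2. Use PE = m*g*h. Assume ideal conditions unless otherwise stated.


PE = m * g * h
PE = 72.72 * 9.81 * 1.17
PE = 713.3832 * 1.17 = 834.6583 J

834.6583 J


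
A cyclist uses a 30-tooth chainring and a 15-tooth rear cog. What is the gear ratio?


GR = front_teeth / rear_teeth
GR = 30 / 15
GR = 2

2


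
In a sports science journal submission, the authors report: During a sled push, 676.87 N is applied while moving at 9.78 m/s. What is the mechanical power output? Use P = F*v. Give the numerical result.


P = F * v
P = 676.87 * 9.78
P = 6619.7886 W

6619.7886 W


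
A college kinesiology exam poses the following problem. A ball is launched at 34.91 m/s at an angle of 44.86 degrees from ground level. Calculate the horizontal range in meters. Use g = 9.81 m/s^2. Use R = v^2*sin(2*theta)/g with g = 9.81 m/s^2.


R = v^2 * sin(2*theta) / g
Convert angle to radians: theta = 44.86 deg = 0.783 rad
sin(2*theta) = sin(1.5659) = 1
R = 34.91^2 * 1 / 9.81
R = 1218.7081 * 1 / 9.81 = 124.2297 m

124.2297 m


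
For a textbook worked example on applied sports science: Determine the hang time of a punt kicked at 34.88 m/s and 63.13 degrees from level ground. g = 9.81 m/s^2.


T = 2*v*sin(theta)/g
sin(theta) = sin(63.13 deg) = 0.892
T = 2*34.88*0.892 / 9.81
T = 62.2283 / 9.81 = 6.3434 s

6.3434 s


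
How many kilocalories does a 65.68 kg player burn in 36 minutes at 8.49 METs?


kcal = MET * mass * time_hr
Convert time: 36 min = 0.6 hr
kcal = 8.49 * 65.68 * 0.6
kcal = 334.5739 kcal

334.5739 kcal


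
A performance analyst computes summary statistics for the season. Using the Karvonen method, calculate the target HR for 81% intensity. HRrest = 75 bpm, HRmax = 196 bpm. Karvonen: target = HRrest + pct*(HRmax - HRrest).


Target = HRrest + pct*(HRmax - HRrest)
Heart rate reserve = HRmax - HRrest = 196 - 75 = 121 bpm
Fraction = 81% = 0.81
Target = 75 + 0.81 * 121
Target = 75 + 98.01 = 173.01 bpm

173.01 bpm


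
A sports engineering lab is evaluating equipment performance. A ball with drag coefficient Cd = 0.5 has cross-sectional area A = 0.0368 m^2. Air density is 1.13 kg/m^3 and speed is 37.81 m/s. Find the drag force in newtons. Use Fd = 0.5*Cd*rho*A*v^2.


Fd = 0.5 * Cd * rho * A * v^2
Fd = 0.5 * 0.5 * 1.13 * 0.0368 * 37.81^2
v^2 = 1429.5961
Fd = 0.5 * 0.5 * 1.13 * 0.0368 * 1429.5961 = 14.8621 N

14.8621 N


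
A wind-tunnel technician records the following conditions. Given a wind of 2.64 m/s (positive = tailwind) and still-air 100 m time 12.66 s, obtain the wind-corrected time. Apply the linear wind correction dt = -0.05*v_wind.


dt = -0.05 * v_wind = -0.05 * 2.64 = -0.132 s
t_corrected = t_still + dt = 12.66 + (-0.132)
t_corrected = 12.528 s

12.528 s


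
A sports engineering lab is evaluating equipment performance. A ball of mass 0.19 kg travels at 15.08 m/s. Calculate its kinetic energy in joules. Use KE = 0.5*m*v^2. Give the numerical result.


KE = 0.5 * m * v^2
KE = 0.5 * 0.19 * 15.08^2
KE = 0.5 * 0.19 * 227.4064 = 21.6036 J

21.6036 J


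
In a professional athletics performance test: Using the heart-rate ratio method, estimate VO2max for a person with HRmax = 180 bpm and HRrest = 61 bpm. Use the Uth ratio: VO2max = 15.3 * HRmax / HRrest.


VO2max = 15.3 * HRmax / HRrest
VO2max = 15.3 * 180 / 61
VO2max = 2754 / 61 = 45.1475 mL/kg/min

45.1475 mL/kg/min


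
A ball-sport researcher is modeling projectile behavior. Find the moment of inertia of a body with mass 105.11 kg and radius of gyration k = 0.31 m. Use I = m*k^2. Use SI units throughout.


I = m * k^2
I = 105.11 * 0.31^2
I = 105.11 * 0.0961 = 10.1011 kg*m^2

10.1011 kg*m^2


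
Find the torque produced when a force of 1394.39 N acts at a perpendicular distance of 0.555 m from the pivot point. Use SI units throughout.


tau = F * d
tau = 1394.39 * 0.555
tau = 773.8865 N*m

773.8865 N*m


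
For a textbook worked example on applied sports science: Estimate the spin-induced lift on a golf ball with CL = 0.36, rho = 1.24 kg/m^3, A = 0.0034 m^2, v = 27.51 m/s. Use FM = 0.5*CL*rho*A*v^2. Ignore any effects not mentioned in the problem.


FM = 0.5 * CL * rho * A * v^2
FM = 0.5 * 0.36 * 1.24 * 0.0034 * 27.51^2
v^2 = 756.8001
FM = 0.5 * 0.36 * 1.24 * 0.0034 * 756.8001 = 0.5743 N

0.5743 N


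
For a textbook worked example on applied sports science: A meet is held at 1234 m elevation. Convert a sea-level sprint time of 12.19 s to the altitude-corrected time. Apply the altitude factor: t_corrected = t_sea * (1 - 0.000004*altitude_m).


Correction factor = 1 - 0.000004 * 1234 = 0.995064
t_corrected = t_sea * factor = 12.19 * 0.995064
t_corrected = 12.1298 s

12.1298 s


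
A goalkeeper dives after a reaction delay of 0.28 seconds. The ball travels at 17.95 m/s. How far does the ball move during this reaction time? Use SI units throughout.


d = v * t
d = 17.95 * 0.28
d = 5.026 m

5.026 m


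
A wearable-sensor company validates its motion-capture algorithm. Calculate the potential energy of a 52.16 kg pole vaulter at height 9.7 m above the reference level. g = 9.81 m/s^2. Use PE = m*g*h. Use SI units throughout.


PE = m * g * h
PE = 52.16 * 9.81 * 9.7
PE = 511.6896 * 9.7 = 4963.3891 J

4963.3891 J


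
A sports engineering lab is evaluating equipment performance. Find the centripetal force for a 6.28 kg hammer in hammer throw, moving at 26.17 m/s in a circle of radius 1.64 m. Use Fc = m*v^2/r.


Fc = m * v^2 / r
v^2 = 26.17^2 = 684.8689
Fc = 6.28 * 684.8689 / 1.64
Fc = 4300.9767 / 1.64 = 2622.5468 N

2622.5468 N


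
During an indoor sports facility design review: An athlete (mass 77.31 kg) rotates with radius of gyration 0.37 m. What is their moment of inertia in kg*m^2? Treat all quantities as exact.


I = m * k^2
I = 77.31 * 0.37^2
I = 77.31 * 0.1369 = 10.5837 kg*m^2

10.5837 kg*m^2


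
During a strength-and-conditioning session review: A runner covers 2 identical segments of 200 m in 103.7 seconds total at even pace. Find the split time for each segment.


Split time = total_time / n_laps = 103.7 / 2
Split time = 51.85 s per lap

51.85 s


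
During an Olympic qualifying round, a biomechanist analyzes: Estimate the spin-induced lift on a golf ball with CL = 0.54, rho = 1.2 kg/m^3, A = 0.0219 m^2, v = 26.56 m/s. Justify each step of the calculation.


FM = 0.5 * CL * rho * A * v^2
FM = 0.5 * 0.54 * 1.2 * 0.0219 * 26.56^2
v^2 = 705.4336
FM = 0.5 * 0.54 * 1.2 * 0.0219 * 705.4336 = 5.0055 N

5.0055 N


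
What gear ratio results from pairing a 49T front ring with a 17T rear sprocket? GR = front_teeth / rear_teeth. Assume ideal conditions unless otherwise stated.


GR = front_teeth / rear_teeth
GR = 49 / 17
GR = 2.8824

2.8824


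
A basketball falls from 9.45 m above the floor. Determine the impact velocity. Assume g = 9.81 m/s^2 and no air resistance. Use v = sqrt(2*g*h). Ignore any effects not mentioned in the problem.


v = sqrt(2 * g * h)
v = sqrt(2 * 9.81 * 9.45)
v = sqrt(185.409) = 13.6165 m/s

13.6165 m/s


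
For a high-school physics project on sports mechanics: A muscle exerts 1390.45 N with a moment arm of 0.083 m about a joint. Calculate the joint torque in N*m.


tau = F * d
tau = 1390.45 * 0.083
tau = 115.4074 N*m

115.4074 N*m


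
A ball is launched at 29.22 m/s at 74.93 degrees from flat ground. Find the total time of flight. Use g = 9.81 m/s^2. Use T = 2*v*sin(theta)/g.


T = 2*v*sin(theta)/g
sin(theta) = sin(74.93 deg) = 0.9656
T = 2*29.22*0.9656 / 9.81
T = 56.4302 / 9.81 = 5.7523 s

5.7523 s


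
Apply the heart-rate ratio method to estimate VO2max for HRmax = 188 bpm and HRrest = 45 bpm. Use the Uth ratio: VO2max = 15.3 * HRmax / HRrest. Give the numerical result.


VO2max = 15.3 * HRmax / HRrest
VO2max = 15.3 * 188 / 45
VO2max = 2876.4 / 45 = 63.92 mL/kg/min

63.92 mL/kg/min


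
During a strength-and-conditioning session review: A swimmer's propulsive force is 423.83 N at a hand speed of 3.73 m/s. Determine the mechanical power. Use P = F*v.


P = F * v
P = 423.83 * 3.73
P = 1580.8859 W

1580.8859 W


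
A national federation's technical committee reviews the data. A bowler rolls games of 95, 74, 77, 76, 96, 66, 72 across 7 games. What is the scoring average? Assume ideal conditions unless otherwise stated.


Average = sum / n
Sum = 556
Average = 556 / 7 = 79.4286

79.4286


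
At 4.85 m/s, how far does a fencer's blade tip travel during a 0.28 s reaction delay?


d = v * t
d = 4.85 * 0.28
d = 1.358 m

1.358 m


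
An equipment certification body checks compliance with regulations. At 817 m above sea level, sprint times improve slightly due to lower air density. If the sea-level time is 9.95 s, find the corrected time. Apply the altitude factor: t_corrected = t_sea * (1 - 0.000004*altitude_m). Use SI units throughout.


Correction factor = 1 - 0.000004 * 817 = 0.996732
t_corrected = t_sea * factor = 9.95 * 0.996732
t_corrected = 9.9175 s

9.9175 s


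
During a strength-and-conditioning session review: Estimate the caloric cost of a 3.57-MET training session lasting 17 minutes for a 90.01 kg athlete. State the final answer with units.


kcal = MET * mass * time_hr
Convert time: 17 min = 0.2833 hr
kcal = 3.57 * 90.01 * 0.2833
kcal = 91.0451 kcal

91.0451 kcal


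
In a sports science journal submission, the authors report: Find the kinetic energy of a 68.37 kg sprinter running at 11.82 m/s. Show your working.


KE = 0.5 * m * v^2
KE = 0.5 * 68.37 * 11.82^2
KE = 0.5 * 68.37 * 139.7124 = 4776.0684 J

4776.0684 J


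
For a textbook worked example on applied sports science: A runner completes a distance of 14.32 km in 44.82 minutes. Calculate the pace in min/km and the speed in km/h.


Pace = time / distance = 44.82 min / 14.32 km = 3.1299 min/km
Speed = distance / time_in_hours = 14.32 / 0.747 hr
Speed = 19.17 km/h

3.1299 min/km, 19.17 km/h


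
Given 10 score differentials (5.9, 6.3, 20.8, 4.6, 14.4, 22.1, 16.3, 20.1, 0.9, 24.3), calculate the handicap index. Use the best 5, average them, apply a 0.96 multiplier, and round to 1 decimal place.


All differentials: 5.9, 6.3, 20.8, 4.6, 14.4, 22.1, 16.3, 20.1, 0.9, 24.3
Sorted: 0.9, 4.6, 5.9, 6.3, 14.4, 16.3, 20.1, 20.8, 22.1, 24.3
Best 5: 0.9, 4.6, 5.9, 6.3, 14.4
Average of best = 32.1 / 5 = 6.42
Raw index = 6.42 * 0.96 = 6.1632
Handicap index = round(6.1632, 1) = 6.2

6.2


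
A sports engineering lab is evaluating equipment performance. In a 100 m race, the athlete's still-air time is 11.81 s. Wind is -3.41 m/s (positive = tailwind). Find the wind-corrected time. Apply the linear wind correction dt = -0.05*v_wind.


dt = -0.05 * v_wind = -0.05 * -3.41 = 0.1705 s
t_corrected = t_still + dt = 11.81 + (0.1705)
t_corrected = 11.9805 s

11.9805 s


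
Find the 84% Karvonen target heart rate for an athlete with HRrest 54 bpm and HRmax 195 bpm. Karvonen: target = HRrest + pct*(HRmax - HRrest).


Target = HRrest + pct*(HRmax - HRrest)
Heart rate reserve = HRmax - HRrest = 195 - 54 = 141 bpm
Fraction = 84% = 0.84
Target = 54 + 0.84 * 141
Target = 54 + 118.44 = 172.44 bpm

172.44 bpm


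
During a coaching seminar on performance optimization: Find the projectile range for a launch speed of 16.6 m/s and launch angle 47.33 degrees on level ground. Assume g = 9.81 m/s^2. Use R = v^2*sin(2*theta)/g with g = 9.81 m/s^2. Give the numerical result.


R = v^2 * sin(2*theta) / g
Convert angle to radians: theta = 47.33 deg = 0.8261 rad
sin(2*theta) = sin(1.6521) = 0.9967
R = 16.6^2 * 0.9967 / 9.81
R = 275.56 * 0.9967 / 9.81 = 27.9968 m

27.9968 m


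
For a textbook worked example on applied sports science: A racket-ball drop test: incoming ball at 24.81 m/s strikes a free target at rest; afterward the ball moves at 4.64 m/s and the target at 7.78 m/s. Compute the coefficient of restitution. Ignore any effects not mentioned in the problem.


e = (v2_after - v1_after) / (v1_before - v2_before)
Numerator = 7.78 - 4.64 = 3.14
Denominator = 24.81 - 0 = 24.81
e = 3.14 / 24.81 = 0.1266

0.1266


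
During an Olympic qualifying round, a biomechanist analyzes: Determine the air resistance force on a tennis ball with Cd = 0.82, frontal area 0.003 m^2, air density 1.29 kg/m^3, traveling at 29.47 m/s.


Fd = 0.5 * Cd * rho * A * v^2
Fd = 0.5 * 0.82 * 1.29 * 0.003 * 29.47^2
v^2 = 868.4809
Fd = 0.5 * 0.82 * 1.29 * 0.003 * 868.4809 = 1.378 N

1.378 N


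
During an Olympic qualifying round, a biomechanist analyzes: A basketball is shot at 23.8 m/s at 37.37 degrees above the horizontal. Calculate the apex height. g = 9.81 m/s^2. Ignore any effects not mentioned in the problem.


H = (v*sin(theta))^2 / (2*g)
vy = v*sin(theta) = 23.8 * sin(37.37 deg) = 14.4456 m/s
H = vy^2 / (2*g) = 208.6766 / (2*9.81)
H = 208.6766 / 19.62 = 10.6359 m

10.6359 m


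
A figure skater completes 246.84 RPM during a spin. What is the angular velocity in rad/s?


omega = RPM * 2 * pi / 60
omega = 246.84 * 2 * 3.14159 / 60
omega = 1550.9415 / 60 = 25.849 rad/s

25.849 rad/s


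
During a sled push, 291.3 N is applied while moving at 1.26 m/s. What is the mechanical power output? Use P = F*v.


P = F * v
P = 291.3 * 1.26
P = 367.038 W

367.038 W


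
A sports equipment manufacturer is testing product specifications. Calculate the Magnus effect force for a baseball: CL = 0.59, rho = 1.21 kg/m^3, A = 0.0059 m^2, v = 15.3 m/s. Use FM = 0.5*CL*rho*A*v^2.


FM = 0.5 * CL * rho * A * v^2
FM = 0.5 * 0.59 * 1.21 * 0.0059 * 15.3^2
v^2 = 234.09
FM = 0.5 * 0.59 * 1.21 * 0.0059 * 234.09 = 0.493 N

0.493 N


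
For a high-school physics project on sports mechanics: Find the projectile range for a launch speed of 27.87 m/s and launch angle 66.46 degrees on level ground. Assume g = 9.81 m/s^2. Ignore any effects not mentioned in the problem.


R = v^2 * sin(2*theta) / g
Convert angle to radians: theta = 66.46 deg = 1.1599 rad
sin(2*theta) = sin(2.3199) = 0.7323
R = 27.87^2 * 0.7323 / 9.81
R = 776.7369 * 0.7323 / 9.81 = 57.9825 m

57.9825 m


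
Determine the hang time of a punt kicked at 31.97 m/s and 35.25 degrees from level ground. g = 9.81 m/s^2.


T = 2*v*sin(theta)/g
sin(theta) = sin(35.25 deg) = 0.5771
T = 2*31.97*0.5771 / 9.81
T = 36.9027 / 9.81 = 3.7617 s

3.7617 s


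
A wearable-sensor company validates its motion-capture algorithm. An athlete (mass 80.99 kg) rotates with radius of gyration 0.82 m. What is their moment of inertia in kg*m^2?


I = m * k^2
I = 80.99 * 0.82^2
I = 80.99 * 0.6724 = 54.4577 kg*m^2

54.4577 kg*m^2


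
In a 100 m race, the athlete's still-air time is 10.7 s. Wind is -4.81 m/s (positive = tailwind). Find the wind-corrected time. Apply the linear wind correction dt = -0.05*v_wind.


dt = -0.05 * v_wind = -0.05 * -4.81 = 0.2405 s
t_corrected = t_still + dt = 10.7 + (0.2405)
t_corrected = 10.9405 s

10.9405 s


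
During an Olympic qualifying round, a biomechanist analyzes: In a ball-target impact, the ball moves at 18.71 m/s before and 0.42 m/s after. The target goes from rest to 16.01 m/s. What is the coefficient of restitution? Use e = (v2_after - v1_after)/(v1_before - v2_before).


e = (v2_after - v1_after) / (v1_before - v2_before)
Numerator = 16.01 - 0.42 = 15.59
Denominator = 18.71 - 0 = 18.71
e = 15.59 / 18.71 = 0.8332

0.8332


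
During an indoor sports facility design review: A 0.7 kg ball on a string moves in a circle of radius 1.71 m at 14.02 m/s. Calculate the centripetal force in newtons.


Fc = m * v^2 / r
v^2 = 14.02^2 = 196.5604
Fc = 0.7 * 196.5604 / 1.71
Fc = 137.5923 / 1.71 = 80.4633 N

80.4633 N


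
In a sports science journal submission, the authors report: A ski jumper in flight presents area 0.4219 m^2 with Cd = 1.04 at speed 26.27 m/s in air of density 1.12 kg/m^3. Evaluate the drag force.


Fd = 0.5 * Cd * rho * A * v^2
Fd = 0.5 * 1.04 * 1.12 * 0.4219 * 26.27^2
v^2 = 690.1129
Fd = 0.5 * 1.04 * 1.12 * 0.4219 * 690.1129 = 169.5708 N

169.5708 N


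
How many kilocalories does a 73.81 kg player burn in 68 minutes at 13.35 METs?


kcal = MET * mass * time_hr
Convert time: 68 min = 1.1333 hr
kcal = 13.35 * 73.81 * 1.1333
kcal = 1116.7453 kcal

1116.7453 kcal


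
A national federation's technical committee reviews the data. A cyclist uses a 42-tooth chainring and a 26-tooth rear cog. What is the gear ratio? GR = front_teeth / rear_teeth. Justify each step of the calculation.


GR = front_teeth / rear_teeth
GR = 42 / 26
GR = 1.6154

1.6154


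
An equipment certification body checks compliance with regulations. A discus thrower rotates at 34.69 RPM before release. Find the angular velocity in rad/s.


omega = RPM * 2 * pi / 60
omega = 34.69 * 2 * 3.14159 / 60
omega = 217.9637 / 60 = 3.6327 rad/s

3.6327 rad/s


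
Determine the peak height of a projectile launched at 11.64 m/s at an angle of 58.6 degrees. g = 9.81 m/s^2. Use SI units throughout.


H = (v*sin(theta))^2 / (2*g)
vy = v*sin(theta) = 11.64 * sin(58.6 deg) = 9.9353 m/s
H = vy^2 / (2*g) = 98.7108 / (2*9.81)
H = 98.7108 / 19.62 = 5.0311 m

5.0311 m


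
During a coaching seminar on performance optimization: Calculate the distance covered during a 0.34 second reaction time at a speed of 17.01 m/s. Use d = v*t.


d = v * t
d = 17.01 * 0.34
d = 5.7834 m

5.7834 m


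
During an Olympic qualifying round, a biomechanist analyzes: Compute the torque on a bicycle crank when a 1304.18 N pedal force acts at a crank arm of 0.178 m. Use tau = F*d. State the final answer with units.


tau = F * d
tau = 1304.18 * 0.178
tau = 232.144 N*m

232.144 N*m


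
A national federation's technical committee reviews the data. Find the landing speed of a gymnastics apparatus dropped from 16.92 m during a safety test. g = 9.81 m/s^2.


v = sqrt(2 * g * h)
v = sqrt(2 * 9.81 * 16.92)
v = sqrt(331.9704) = 18.2201 m/s

18.2201 m/s


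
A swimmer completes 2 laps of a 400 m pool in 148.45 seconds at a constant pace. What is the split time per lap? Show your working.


Split time = total_time / n_laps = 148.45 / 2
Split time = 74.225 s per lap

74.225 s


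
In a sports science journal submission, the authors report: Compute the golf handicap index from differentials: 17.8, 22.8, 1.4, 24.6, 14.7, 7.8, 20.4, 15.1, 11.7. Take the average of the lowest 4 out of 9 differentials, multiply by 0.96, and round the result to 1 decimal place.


All differentials: 17.8, 22.8, 1.4, 24.6, 14.7, 7.8, 20.4, 15.1, 11.7
Sorted: 1.4, 7.8, 11.7, 14.7, 15.1, 17.8, 20.4, 22.8, 24.6
Best 4: 1.4, 7.8, 11.7, 14.7
Average of best = 35.6 / 4 = 8.9
Raw index = 8.9 * 0.96 = 8.544
Handicap index = round(8.544, 1) = 8.5

8.5


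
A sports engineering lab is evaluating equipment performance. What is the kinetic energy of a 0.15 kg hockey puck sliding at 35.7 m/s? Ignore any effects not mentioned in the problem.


KE = 0.5 * m * v^2
KE = 0.5 * 0.15 * 35.7^2
KE = 0.5 * 0.15 * 1274.49 = 95.5868 J

95.5868 J


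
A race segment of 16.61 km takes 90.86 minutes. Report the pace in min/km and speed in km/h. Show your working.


Pace = time / distance = 90.86 min / 16.61 km = 5.4702 min/km
Speed = distance / time_in_hours = 16.61 / 1.5143 hr
Speed = 10.9685 km/h

5.4702 min/km, 10.9685 km/h


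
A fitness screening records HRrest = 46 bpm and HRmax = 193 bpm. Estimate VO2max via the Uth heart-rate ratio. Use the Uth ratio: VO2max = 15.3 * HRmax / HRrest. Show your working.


VO2max = 15.3 * HRmax / HRrest
VO2max = 15.3 * 193 / 46
VO2max = 2952.9 / 46 = 64.1935 mL/kg/min

64.1935 mL/kg/min


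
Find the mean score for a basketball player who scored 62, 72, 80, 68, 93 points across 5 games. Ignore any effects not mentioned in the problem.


Average = sum / n
Sum = 375
Average = 375 / 5 = 75

75


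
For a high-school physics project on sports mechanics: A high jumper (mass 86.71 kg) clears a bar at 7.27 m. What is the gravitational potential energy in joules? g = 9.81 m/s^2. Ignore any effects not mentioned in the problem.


PE = m * g * h
PE = 86.71 * 9.81 * 7.27
PE = 850.6251 * 7.27 = 6184.0445 J

6184.0445 J


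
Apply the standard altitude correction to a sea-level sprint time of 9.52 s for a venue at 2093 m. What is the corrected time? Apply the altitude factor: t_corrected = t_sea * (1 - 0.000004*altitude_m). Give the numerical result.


Correction factor = 1 - 0.000004 * 2093 = 0.991628
t_corrected = t_sea * factor = 9.52 * 0.991628
t_corrected = 9.4403 s

9.4403 s


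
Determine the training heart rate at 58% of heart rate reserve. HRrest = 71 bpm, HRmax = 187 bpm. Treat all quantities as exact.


Target = HRrest + pct*(HRmax - HRrest)
Heart rate reserve = HRmax - HRrest = 187 - 71 = 116 bpm
Fraction = 58% = 0.58
Target = 71 + 0.58 * 116
Target = 71 + 67.28 = 138.28 bpm

138.28 bpm


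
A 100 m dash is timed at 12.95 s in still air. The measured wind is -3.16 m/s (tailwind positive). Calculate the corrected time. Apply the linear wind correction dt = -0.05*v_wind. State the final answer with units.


dt = -0.05 * v_wind = -0.05 * -3.16 = 0.158 s
t_corrected = t_still + dt = 12.95 + (0.158)
t_corrected = 13.108 s

13.108 s


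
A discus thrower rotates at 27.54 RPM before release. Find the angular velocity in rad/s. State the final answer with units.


omega = RPM * 2 * pi / 60
omega = 27.54 * 2 * 3.14159 / 60
omega = 173.0389 / 60 = 2.884 rad/s

2.884 rad/s


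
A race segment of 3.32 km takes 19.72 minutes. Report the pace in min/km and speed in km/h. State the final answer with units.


Pace = time / distance = 19.72 min / 3.32 km = 5.9398 min/km
Speed = distance / time_in_hours = 3.32 / 0.3287 hr
Speed = 10.1014 km/h

5.9398 min/km, 10.1014 km/h


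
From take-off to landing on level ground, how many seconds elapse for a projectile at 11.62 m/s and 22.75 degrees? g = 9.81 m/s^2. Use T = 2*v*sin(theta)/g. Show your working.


T = 2*v*sin(theta)/g
sin(theta) = sin(22.75 deg) = 0.3867
T = 2*11.62*0.3867 / 9.81
T = 8.9872 / 9.81 = 0.9161 s

0.9161 s


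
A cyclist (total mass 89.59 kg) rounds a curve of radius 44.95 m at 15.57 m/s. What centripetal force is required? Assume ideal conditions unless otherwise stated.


Fc = m * v^2 / r
v^2 = 15.57^2 = 242.4249
Fc = 89.59 * 242.4249 / 44.95
Fc = 21718.8468 / 44.95 = 483.1779 N

483.1779 N


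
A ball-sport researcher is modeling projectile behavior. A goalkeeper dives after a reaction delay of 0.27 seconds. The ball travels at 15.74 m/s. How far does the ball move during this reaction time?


d = v * t
d = 15.74 * 0.27
d = 4.2498 m

4.2498 m


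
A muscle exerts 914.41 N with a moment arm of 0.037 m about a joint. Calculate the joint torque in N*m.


tau = F * d
tau = 914.41 * 0.037
tau = 33.8332 N*m

33.8332 N*m


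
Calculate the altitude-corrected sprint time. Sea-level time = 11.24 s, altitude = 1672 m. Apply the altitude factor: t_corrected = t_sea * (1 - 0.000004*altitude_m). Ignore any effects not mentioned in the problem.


Correction factor = 1 - 0.000004 * 1672 = 0.993312
t_corrected = t_sea * factor = 11.24 * 0.993312
t_corrected = 11.1648 s

11.1648 s


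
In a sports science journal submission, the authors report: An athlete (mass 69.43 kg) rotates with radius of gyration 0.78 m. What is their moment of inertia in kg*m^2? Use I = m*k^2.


I = m * k^2
I = 69.43 * 0.78^2
I = 69.43 * 0.6084 = 42.2412 kg*m^2

42.2412 kg*m^2


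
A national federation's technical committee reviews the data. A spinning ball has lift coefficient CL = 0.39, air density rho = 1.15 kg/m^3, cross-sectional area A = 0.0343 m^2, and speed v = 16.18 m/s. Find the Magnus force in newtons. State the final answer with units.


FM = 0.5 * CL * rho * A * v^2
FM = 0.5 * 0.39 * 1.15 * 0.0343 * 16.18^2
v^2 = 261.7924
FM = 0.5 * 0.39 * 1.15 * 0.0343 * 261.7924 = 2.0136 N

2.0136 N


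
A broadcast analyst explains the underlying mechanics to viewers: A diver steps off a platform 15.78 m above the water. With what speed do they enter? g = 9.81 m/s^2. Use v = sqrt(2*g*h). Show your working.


v = sqrt(2 * g * h)
v = sqrt(2 * 9.81 * 15.78)
v = sqrt(309.6036) = 17.5956 m/s

17.5956 m/s


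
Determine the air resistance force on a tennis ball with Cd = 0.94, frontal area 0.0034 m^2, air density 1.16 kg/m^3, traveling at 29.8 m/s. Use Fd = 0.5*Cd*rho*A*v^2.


Fd = 0.5 * Cd * rho * A * v^2
Fd = 0.5 * 0.94 * 1.16 * 0.0034 * 29.8^2
v^2 = 888.04
Fd = 0.5 * 0.94 * 1.16 * 0.0034 * 888.04 = 1.6461 N

1.6461 N


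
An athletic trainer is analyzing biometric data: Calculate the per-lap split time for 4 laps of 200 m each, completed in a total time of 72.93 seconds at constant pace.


Split time = total_time / n_laps = 72.93 / 4
Split time = 18.2325 s per lap

18.2325 s


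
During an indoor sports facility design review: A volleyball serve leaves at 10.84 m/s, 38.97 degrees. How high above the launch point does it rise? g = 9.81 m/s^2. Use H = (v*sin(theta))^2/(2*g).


H = (v*sin(theta))^2 / (2*g)
vy = v*sin(theta) = 10.84 * sin(38.97 deg) = 6.8174 m/s
H = vy^2 / (2*g) = 46.4772 / (2*9.81)
H = 46.4772 / 19.62 = 2.3689 m

2.3689 m


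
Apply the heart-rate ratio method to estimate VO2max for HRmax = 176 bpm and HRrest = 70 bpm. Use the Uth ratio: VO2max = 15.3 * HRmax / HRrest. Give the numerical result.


VO2max = 15.3 * HRmax / HRrest
VO2max = 15.3 * 176 / 70
VO2max = 2692.8 / 70 = 38.4686 mL/kg/min

38.4686 mL/kg/min


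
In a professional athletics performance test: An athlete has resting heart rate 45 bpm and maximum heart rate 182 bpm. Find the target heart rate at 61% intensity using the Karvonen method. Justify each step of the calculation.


Target = HRrest + pct*(HRmax - HRrest)
Heart rate reserve = HRmax - HRrest = 182 - 45 = 137 bpm
Fraction = 61% = 0.61
Target = 45 + 0.61 * 137
Target = 45 + 83.57 = 128.57 bpm

128.57 bpm


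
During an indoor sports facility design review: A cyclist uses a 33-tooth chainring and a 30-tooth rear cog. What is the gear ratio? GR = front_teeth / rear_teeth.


GR = front_teeth / rear_teeth
GR = 33 / 30
GR = 1.1

1.1


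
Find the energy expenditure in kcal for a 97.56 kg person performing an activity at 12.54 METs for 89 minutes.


kcal = MET * mass * time_hr
Convert time: 89 min = 1.4833 hr
kcal = 12.54 * 97.56 * 1.4833
kcal = 1814.7136 kcal

1814.7136 kcal


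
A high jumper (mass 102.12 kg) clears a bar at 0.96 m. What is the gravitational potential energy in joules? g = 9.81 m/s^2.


PE = m * g * h
PE = 102.12 * 9.81 * 0.96
PE = 1001.7972 * 0.96 = 961.7253 J

961.7253 J


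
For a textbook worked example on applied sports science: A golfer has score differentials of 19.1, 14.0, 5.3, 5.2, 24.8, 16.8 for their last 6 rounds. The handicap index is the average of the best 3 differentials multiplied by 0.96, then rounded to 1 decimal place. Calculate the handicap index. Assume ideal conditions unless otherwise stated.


All differentials: 19.1, 14.0, 5.3, 5.2, 24.8, 16.8
Sorted: 5.2, 5.3, 14.0, 16.8, 19.1, 24.8
Best 3: 5.2, 5.3, 14.0
Average of best = 24.5 / 3 = 8.1667
Raw index = 8.1667 * 0.96 = 7.84
Handicap index = round(7.84, 1) = 7.8

7.8


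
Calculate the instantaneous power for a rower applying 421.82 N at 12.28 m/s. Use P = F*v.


P = F * v
P = 421.82 * 12.28
P = 5179.9496 W

5179.9496 W


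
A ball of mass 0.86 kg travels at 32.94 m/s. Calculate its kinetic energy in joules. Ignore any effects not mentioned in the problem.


KE = 0.5 * m * v^2
KE = 0.5 * 0.86 * 32.94^2
KE = 0.5 * 0.86 * 1085.0436 = 466.5687 J

466.5687 J


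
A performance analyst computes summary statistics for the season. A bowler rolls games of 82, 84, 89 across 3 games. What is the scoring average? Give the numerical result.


Average = sum / n
Sum = 255
Average = 255 / 3 = 85

85


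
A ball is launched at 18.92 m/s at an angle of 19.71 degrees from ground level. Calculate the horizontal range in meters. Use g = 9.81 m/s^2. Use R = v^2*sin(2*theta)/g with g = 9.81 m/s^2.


R = v^2 * sin(2*theta) / g
Convert angle to radians: theta = 19.71 deg = 0.344 rad
sin(2*theta) = sin(0.688) = 0.635
R = 18.92^2 * 0.635 / 9.81
R = 357.9664 * 0.635 / 9.81 = 23.1711 m

23.1711 m


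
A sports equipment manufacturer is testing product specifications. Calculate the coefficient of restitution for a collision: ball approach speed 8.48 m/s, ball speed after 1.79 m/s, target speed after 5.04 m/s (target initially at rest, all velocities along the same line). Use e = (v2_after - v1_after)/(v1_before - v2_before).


e = (v2_after - v1_after) / (v1_before - v2_before)
Numerator = 5.04 - 1.79 = 3.25
Denominator = 8.48 - 0 = 8.48
e = 3.25 / 8.48 = 0.3833

0.3833


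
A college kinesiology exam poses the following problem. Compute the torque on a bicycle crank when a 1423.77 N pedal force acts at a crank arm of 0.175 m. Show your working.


tau = F * d
tau = 1423.77 * 0.175
tau = 249.1597 N*m

249.1597 N*m


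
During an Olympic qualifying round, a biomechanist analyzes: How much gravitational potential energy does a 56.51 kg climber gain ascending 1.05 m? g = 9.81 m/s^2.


PE = m * g * h
PE = 56.51 * 9.81 * 1.05
PE = 554.3631 * 1.05 = 582.0813 J

582.0813 J


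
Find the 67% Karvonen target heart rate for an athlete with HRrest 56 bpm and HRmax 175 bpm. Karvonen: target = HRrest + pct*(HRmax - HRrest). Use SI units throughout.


Target = HRrest + pct*(HRmax - HRrest)
Heart rate reserve = HRmax - HRrest = 175 - 56 = 119 bpm
Fraction = 67% = 0.67
Target = 56 + 0.67 * 119
Target = 56 + 79.73 = 135.73 bpm

135.73 bpm


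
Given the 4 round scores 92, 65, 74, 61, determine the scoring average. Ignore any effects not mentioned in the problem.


Average = sum / n
Sum = 292
Average = 292 / 4 = 73

73


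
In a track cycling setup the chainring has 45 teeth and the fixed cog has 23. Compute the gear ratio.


GR = front_teeth / rear_teeth
GR = 45 / 23
GR = 1.9565

1.9565


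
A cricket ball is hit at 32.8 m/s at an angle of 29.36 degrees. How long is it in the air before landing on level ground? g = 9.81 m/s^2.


T = 2*v*sin(theta)/g
sin(theta) = sin(29.36 deg) = 0.4903
T = 2*32.8*0.4903 / 9.81
T = 32.1634 / 9.81 = 3.2786 s

3.2786 s


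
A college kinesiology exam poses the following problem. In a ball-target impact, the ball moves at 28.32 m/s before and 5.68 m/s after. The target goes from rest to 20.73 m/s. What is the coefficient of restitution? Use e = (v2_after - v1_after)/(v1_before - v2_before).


e = (v2_after - v1_after) / (v1_before - v2_before)
Numerator = 20.73 - 5.68 = 15.05
Denominator = 28.32 - 0 = 28.32
e = 15.05 / 28.32 = 0.5314

0.5314


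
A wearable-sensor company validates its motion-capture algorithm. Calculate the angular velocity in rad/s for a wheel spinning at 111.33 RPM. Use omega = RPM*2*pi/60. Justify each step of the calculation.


omega = RPM * 2 * pi / 60
omega = 111.33 * 2 * 3.14159 / 60
omega = 699.507 / 60 = 11.6585 rad/s

11.6585 rad/s


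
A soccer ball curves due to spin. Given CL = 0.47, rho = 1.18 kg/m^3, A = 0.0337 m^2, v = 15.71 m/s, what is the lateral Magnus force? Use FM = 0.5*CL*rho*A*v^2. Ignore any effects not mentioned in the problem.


FM = 0.5 * CL * rho * A * v^2
FM = 0.5 * 0.47 * 1.18 * 0.0337 * 15.71^2
v^2 = 246.8041
FM = 0.5 * 0.47 * 1.18 * 0.0337 * 246.8041 = 2.3064 N

2.3064 N


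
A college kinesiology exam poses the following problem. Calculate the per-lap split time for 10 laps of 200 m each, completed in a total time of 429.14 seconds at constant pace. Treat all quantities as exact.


Split time = total_time / n_laps = 429.14 / 10
Split time = 42.914 s per lap

42.914 s
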